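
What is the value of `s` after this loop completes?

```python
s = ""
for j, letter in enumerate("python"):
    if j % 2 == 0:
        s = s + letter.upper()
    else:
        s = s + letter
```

Let's trace through this code step by step.

Initialize: s = ''
Entering loop: for j, letter in enumerate("python"):
After iteration 1: j = 0, letter = 'p', s = 'P'
After iteration 2: j = 1, letter = 'y', s = 'Py'
After iteration 3: j = 2, letter = 't', s = 'PyT'
After iteration 4: j = 3, letter = 'h', s = 'PyTh'
After iteration 5: j = 4, letter = 'o', s = 'PyThO'
After iteration 6: j = 5, letter = 'n', s = 'PyThOn'
Loop ends.

Final answer: 'PyThOn'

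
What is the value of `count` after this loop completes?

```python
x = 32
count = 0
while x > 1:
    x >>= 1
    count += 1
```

Let's trace through this code step by step.

Initialize: x = 32
Initialize: count = 0
Entering loop: while x > 1:
After iteration 1: x = 16, count = 1
After iteration 2: x = 8, count = 2
After iteration 3: x = 4, count = 3
After iteration 4: x = 2, count = 4
After iteration 5: x = 1, count = 5
Loop ends.

Final answer: 5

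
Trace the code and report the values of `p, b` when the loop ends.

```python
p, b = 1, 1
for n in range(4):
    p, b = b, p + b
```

Let's trace through this code step by step.

Initialize: p = 1
Initialize: b = 1
Entering loop: for n in range(4):
After iteration 1: n = 0, p = 1, b = 2
After iteration 2: n = 1, p = 2, b = 3
After iteration 3: n = 2, p = 3, b = 5
After iteration 4: n = 3, p = 5, b = 8
Loop ends.

Final answer: 5, 8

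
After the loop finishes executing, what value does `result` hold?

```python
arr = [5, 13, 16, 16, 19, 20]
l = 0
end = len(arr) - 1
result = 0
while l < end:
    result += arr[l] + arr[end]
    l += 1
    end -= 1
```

Let's trace through this code step by step.

Initialize: arr = [5, 13, 16, 16, 19, 20]
Initialize: l = 0
Initialize: end = 5
Initialize: result = 0
Entering loop: while l < end:
After iteration 1: l = 1, end = 4, result = 25
After iteration 2: l = 2, end = 3, result = 57
After iteration 3: l = 3, end = 2, result = 89
Loop ends.

Final answer: 89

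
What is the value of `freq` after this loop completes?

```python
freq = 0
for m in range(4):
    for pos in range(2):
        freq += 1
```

Let's trace through this code step by step.

Initialize: freq = 0
Entering loop: for m in range(4):
After iteration 1: m = 0, freq = 2
After iteration 2: m = 1, freq = 4
After iteration 3: m = 2, freq = 6
After iteration 4: m = 3, freq = 8
Loop ends.

Final answer: 8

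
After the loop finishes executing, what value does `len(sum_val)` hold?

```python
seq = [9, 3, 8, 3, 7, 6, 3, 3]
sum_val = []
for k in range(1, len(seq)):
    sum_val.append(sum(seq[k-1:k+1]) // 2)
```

Let's trace through this code step by step.

Initialize: seq = [9, 3, 8, 3, 7, 6, 3, 3]
Initialize: sum_val = []
Entering loop: for k in range(1, len(seq)):
After iteration 1: k = 1, sum_val = [6]
After iteration 2: k = 2, sum_val = [6, 5]
After iteration 3: k = 3, sum_val = [6, 5, 5]
After iteration 4: k = 4, sum_val = [6, 5, 5, 5]
After iteration 5: k = 5, sum_val = [6, 5, 5, 5, 6]
After iteration 6: k = 6, sum_val = [6, 5, 5, 5, 6, 4]
After iteration 7: k = 7, sum_val = [6, 5, 5, 5, 6, 4, 3]
Loop ends.
len(sum_val) = 7

Final answer: 7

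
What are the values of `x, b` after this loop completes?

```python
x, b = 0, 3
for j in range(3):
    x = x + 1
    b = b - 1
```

Let's trace through this code step by step.

Initialize: x = 0
Initialize: b = 3
Entering loop: for j in range(3):
After iteration 1: j = 0, x = 1, b = 2
After iteration 2: j = 1, x = 2, b = 1
After iteration 3: j = 2, x = 3, b = 0
Loop ends.

Final answer: 3, 0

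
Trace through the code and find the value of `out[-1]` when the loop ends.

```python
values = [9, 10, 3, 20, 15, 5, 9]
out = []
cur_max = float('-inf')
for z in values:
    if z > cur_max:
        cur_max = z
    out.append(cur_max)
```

Let's trace through this code step by step.

Initialize: values = [9, 10, 3, 20, 15, 5, 9]
Initialize: out = []
Initialize: cur_max = -inf
Entering loop: for z in values:
After iteration 1: z = 9, out = [9], cur_max = 9
After iteration 2: z = 10, out = [9, 10], cur_max = 10
After iteration 3: z = 3, out = [9, 10, 10], cur_max = 10
After iteration 4: z = 20, out = [9, 10, 10, 20], cur_max = 20
After iteration 5: z = 15, out = [9, 10, 10, 20, 20], cur_max = 20
After iteration 6: z = 5, out = [9, 10, 10, 20, 20, 20], cur_max = 20
After iteration 7: z = 9, out = [9, 10, 10, 20, 20, 20, 20], cur_max = 20
Loop ends.
out[-1] = 20

Final answer: 20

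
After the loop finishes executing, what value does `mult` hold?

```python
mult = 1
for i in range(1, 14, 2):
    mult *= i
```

Let's trace through this code step by step.

Initialize: mult = 1
Entering loop: for i in range(1, 14, 2):
After iteration 1: i = 1, mult = 1
After iteration 2: i = 3, mult = 3
After iteration 3: i = 5, mult = 15
After iteration 4: i = 7, mult = 105
After iteration 5: i = 9, mult = 945
After iteration 6: i = 11, mult = 10395
After iteration 7: i = 13, mult = 135135
Loop ends.

Final answer: 135135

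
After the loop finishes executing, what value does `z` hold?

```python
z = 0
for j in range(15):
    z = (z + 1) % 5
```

Let's trace through this code step by step.

Initialize: z = 0
Entering loop: for j in range(15):
After iteration 1: j = 0, z = 1
After iteration 2: j = 1, z = 2
After iteration 3: j = 2, z = 3
After iteration 4: j = 3, z = 4
After iteration 5: j = 4, z = 0
After iteration 6: j = 5, z = 1
After iteration 7: j = 6, z = 2
After iteration 8: j = 7, z = 3
After iteration 9: j = 8, z = 4
After iteration 10: j = 9, z = 0
After iteration 11: j = 10, z = 1
After iteration 12: j = 11, z = 2
After iteration 13: j = 12, z = 3
After iteration 14: j = 13, z = 4
After iteration 15: j = 14, z = 0
Loop ends.

Final answer: 0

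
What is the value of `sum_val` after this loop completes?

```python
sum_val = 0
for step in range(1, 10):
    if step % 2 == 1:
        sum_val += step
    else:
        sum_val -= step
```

Let's trace through this code step by step.

Initialize: sum_val = 0
Entering loop: for step in range(1, 10):
After iteration 1: step = 1, sum_val = 1
After iteration 2: step = 2, sum_val = -1
After iteration 3: step = 3, sum_val = 2
After iteration 4: step = 4, sum_val = -2
After iteration 5: step = 5, sum_val = 3
After iteration 6: step = 6, sum_val = -3
After iteration 7: step = 7, sum_val = 4
After iteration 8: step = 8, sum_val = -4
After iteration 9: step = 9, sum_val = 5
Loop ends.

Final answer: 5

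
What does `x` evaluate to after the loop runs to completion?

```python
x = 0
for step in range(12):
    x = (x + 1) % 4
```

Let's trace through this code step by step.

Initialize: x = 0
Entering loop: for step in range(12):
After iteration 1: step = 0, x = 1
After iteration 2: step = 1, x = 2
After iteration 3: step = 2, x = 3
After iteration 4: step = 3, x = 0
After iteration 5: step = 4, x = 1
After iteration 6: step = 5, x = 2
After iteration 7: step = 6, x = 3
After iteration 8: step = 7, x = 0
After iteration 9: step = 8, x = 1
After iteration 10: step = 9, x = 2
After iteration 11: step = 10, x = 3
After iteration 12: step = 11, x = 0
Loop ends.

Final answer: 0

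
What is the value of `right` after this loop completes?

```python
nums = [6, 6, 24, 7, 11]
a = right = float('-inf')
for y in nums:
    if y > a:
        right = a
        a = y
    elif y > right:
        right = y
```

Let's trace through this code step by step.

Initialize: nums = [6, 6, 24, 7, 11]
Initialize: a = -inf
Initialize: right = -inf
Entering loop: for y in nums:
After iteration 1: y = 6, a = 6, right = -inf
After iteration 2: y = 6, a = 6, right = 6
After iteration 3: y = 24, a = 24, right = 6
After iteration 4: y = 7, a = 24, right = 7
After iteration 5: y = 11, a = 24, right = 11
Loop ends.

Final answer: 11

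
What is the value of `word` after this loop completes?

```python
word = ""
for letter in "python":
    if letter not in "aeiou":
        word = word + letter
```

Let's trace through this code step by step.

Initialize: word = ''
Entering loop: for letter in "python":
After iteration 1: letter = 'p', word = 'p'
After iteration 2: letter = 'y', word = 'py'
After iteration 3: letter = 't', word = 'pyt'
After iteration 4: letter = 'h', word = 'pyth'
After iteration 5: letter = 'o', word = 'pyth'
After iteration 6: letter = 'n', word = 'pythn'
Loop ends.

Final answer: 'pythn'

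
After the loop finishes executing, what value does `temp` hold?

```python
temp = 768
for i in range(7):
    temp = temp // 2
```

Let's trace through this code step by step.

Initialize: temp = 768
Entering loop: for i in range(7):
After iteration 1: i = 0, temp = 384
After iteration 2: i = 1, temp = 192
After iteration 3: i = 2, temp = 96
After iteration 4: i = 3, temp = 48
After iteration 5: i = 4, temp = 24
After iteration 6: i = 5, temp = 12
After iteration 7: i = 6, temp = 6
Loop ends.

Final answer: 6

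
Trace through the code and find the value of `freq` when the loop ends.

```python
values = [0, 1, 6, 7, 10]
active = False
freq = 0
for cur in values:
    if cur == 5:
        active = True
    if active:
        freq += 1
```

Let's trace through this code step by step.

Initialize: values = [0, 1, 6, 7, 10]
Initialize: active = False
Initialize: freq = 0
Entering loop: for cur in values:
After iteration 1: cur = 0, freq = 0
After iteration 2: cur = 1, freq = 0
After iteration 3: cur = 6, freq = 0
After iteration 4: cur = 7, freq = 0
After iteration 5: cur = 10, freq = 0
Loop ends.

Final answer: 0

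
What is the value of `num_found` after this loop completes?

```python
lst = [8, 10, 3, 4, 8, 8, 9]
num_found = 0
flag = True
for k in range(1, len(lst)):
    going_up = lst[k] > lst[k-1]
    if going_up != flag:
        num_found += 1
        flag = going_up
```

Let's trace through this code step by step.

Initialize: lst = [8, 10, 3, 4, 8, 8, 9]
Initialize: num_found = 0
Initialize: flag = True
Entering loop: for k in range(1, len(lst)):
After iteration 1: k = 1, num_found = 0, flag = True, going_up = True
After iteration 2: k = 2, num_found = 1, flag = False, going_up = False
After iteration 3: k = 3, num_found = 2, flag = True, going_up = True
After iteration 4: k = 4, num_found = 2, flag = True, going_up = True
After iteration 5: k = 5, num_found = 3, flag = False, going_up = False
After iteration 6: k = 6, num_found = 4, flag = True, going_up = True
Loop ends.

Final answer: 4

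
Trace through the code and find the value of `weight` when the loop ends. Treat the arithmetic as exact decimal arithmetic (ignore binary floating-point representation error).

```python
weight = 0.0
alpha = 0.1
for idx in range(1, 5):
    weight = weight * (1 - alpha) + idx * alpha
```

Let's trace through this code step by step.

Initialize: weight = 0.0
Initialize: alpha = 0.1
Entering loop: for idx in range(1, 5):
After iteration 1: idx = 1, weight = 0.1
After iteration 2: idx = 2, weight = 0.29
After iteration 3: idx = 3, weight = 0.561
After iteration 4: idx = 4, weight = 0.9049
Loop ends.

Final answer: 0.9049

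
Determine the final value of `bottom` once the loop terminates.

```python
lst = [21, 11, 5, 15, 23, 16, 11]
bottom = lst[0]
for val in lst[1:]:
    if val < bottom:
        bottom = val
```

Let's trace through this code step by step.

Initialize: lst = [21, 11, 5, 15, 23, 16, 11]
Initialize: bottom = 21
Entering loop: for val in lst[1:]:
After iteration 1: val = 11, bottom = 11
After iteration 2: val = 5, bottom = 5
After iteration 3: val = 15, bottom = 5
After iteration 4: val = 23, bottom = 5
After iteration 5: val = 16, bottom = 5
After iteration 6: val = 11, bottom = 5
Loop ends.

Final answer: 5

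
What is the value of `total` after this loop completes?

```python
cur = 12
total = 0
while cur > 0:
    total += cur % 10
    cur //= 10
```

Let's trace through this code step by step.

Initialize: cur = 12
Initialize: total = 0
Entering loop: while cur > 0:
After iteration 1: cur = 1, total = 2
After iteration 2: cur = 0, total = 3
Loop ends.

Final answer: 3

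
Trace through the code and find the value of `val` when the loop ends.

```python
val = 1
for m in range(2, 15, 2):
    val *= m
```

Let's trace through this code step by step.

Initialize: val = 1
Entering loop: for m in range(2, 15, 2):
After iteration 1: m = 2, val = 2
After iteration 2: m = 4, val = 8
After iteration 3: m = 6, val = 48
After iteration 4: m = 8, val = 384
After iteration 5: m = 10, val = 3840
After iteration 6: m = 12, val = 46080
After iteration 7: m = 14, val = 645120
Loop ends.

Final answer: 645120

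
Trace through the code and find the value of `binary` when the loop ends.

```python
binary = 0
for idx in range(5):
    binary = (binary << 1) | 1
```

Let's trace through this code step by step.

Initialize: binary = 0
Entering loop: for idx in range(5):
After iteration 1: idx = 0, binary = 1
After iteration 2: idx = 1, binary = 3
After iteration 3: idx = 2, binary = 7
After iteration 4: idx = 3, binary = 15
After iteration 5: idx = 4, binary = 31
Loop ends.

Final answer: 31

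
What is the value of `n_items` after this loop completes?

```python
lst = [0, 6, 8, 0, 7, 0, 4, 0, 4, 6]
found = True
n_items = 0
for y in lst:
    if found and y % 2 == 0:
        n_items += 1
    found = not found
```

Let's trace through this code step by step.

Initialize: lst = [0, 6, 8, 0, 7, 0, 4, 0, 4, 6]
Initialize: found = True
Initialize: n_items = 0
Entering loop: for y in lst:
After iteration 1: y = 0, found = False, n_items = 1
After iteration 2: y = 6, found = True, n_items = 1
After iteration 3: y = 8, found = False, n_items = 2
After iteration 4: y = 0, found = True, n_items = 2
After iteration 5: y = 7, found = False, n_items = 2
After iteration 6: y = 0, found = True, n_items = 2
After iteration 7: y = 4, found = False, n_items = 3
After iteration 8: y = 0, found = True, n_items = 3
After iteration 9: y = 4, found = False, n_items = 4
After iteration 10: y = 6, found = True, n_items = 4
Loop ends.

Final answer: 4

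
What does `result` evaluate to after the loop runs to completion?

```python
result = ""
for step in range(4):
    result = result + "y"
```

Let's trace through this code step by step.

Initialize: result = ''
Entering loop: for step in range(4):
After iteration 1: step = 0, result = 'y'
After iteration 2: step = 1, result = 'yy'
After iteration 3: step = 2, result = 'yyy'
After iteration 4: step = 3, result = 'yyyy'
Loop ends.

Final answer: 'yyyy'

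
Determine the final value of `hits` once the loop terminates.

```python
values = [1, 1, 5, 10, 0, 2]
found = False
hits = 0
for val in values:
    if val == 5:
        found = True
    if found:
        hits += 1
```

Let's trace through this code step by step.

Initialize: values = [1, 1, 5, 10, 0, 2]
Initialize: found = False
Initialize: hits = 0
Entering loop: for val in values:
After iteration 1: val = 1, found = False, hits = 0
After iteration 2: val = 1, found = False, hits = 0
After iteration 3: val = 5, found = True, hits = 1
After iteration 4: val = 10, found = True, hits = 2
After iteration 5: val = 0, found = True, hits = 3
After iteration 6: val = 2, found = True, hits = 4
Loop ends.

Final answer: 4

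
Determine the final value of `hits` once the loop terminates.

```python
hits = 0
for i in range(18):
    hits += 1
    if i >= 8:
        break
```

Let's trace through this code step by step.

Initialize: hits = 0
Entering loop: for i in range(18):
After iteration 1: i = 0, hits = 1
After iteration 2: i = 1, hits = 2
After iteration 3: i = 2, hits = 3
After iteration 4: i = 3, hits = 4
After iteration 5: i = 4, hits = 5
After iteration 6: i = 5, hits = 6
After iteration 7: i = 6, hits = 7
After iteration 8: i = 7, hits = 8
After iteration 9: i = 8, hits = 9
Loop ends.

Final answer: 9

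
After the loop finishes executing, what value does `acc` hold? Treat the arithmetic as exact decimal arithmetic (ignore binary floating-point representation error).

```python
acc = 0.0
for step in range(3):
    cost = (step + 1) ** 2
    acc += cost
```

Let's trace through this code step by step.

Initialize: acc = 0.0
Entering loop: for step in range(3):
After iteration 1: step = 0, acc = 1.0, cost = 1
After iteration 2: step = 1, acc = 5.0, cost = 4
After iteration 3: step = 2, acc = 14.0, cost = 9
Loop ends.

Final answer: 14.0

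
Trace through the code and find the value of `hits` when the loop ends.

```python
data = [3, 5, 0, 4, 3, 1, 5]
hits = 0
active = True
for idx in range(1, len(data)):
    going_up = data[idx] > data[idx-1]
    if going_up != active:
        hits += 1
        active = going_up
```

Let's trace through this code step by step.

Initialize: data = [3, 5, 0, 4, 3, 1, 5]
Initialize: hits = 0
Initialize: active = True
Entering loop: for idx in range(1, len(data)):
After iteration 1: idx = 1, hits = 0, active = True, going_up = True
After iteration 2: idx = 2, hits = 1, active = False, going_up = False
After iteration 3: idx = 3, hits = 2, active = True, going_up = True
After iteration 4: idx = 4, hits = 3, active = False, going_up = False
After iteration 5: idx = 5, hits = 3, active = False, going_up = False
After iteration 6: idx = 6, hits = 4, active = True, going_up = True
Loop ends.

Final answer: 4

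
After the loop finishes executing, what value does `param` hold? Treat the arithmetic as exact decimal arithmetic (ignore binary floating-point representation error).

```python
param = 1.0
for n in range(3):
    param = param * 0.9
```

Let's trace through this code step by step.

Initialize: param = 1.0
Entering loop: for n in range(3):
After iteration 1: n = 0, param = 0.9
After iteration 2: n = 1, param = 0.81
After iteration 3: n = 2, param = 0.729
Loop ends.

Final answer: 0.729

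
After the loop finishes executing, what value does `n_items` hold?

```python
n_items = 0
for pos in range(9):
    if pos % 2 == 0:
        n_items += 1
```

Let's trace through this code step by step.

Initialize: n_items = 0
Entering loop: for pos in range(9):
After iteration 1: pos = 0, n_items = 1
After iteration 2: pos = 1, n_items = 1
After iteration 3: pos = 2, n_items = 2
After iteration 4: pos = 3, n_items = 2
After iteration 5: pos = 4, n_items = 3
After iteration 6: pos = 5, n_items = 3
After iteration 7: pos = 6, n_items = 4
After iteration 8: pos = 7, n_items = 4
After iteration 9: pos = 8, n_items = 5
Loop ends.

Final answer: 5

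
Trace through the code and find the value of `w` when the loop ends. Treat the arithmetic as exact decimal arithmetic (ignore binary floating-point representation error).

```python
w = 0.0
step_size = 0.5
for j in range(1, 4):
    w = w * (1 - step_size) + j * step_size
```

Let's trace through this code step by step.

Initialize: w = 0.0
Initialize: step_size = 0.5
Entering loop: for j in range(1, 4):
After iteration 1: j = 1, w = 0.5
After iteration 2: j = 2, w = 1.25
After iteration 3: j = 3, w = 2.125
Loop ends.

Final answer: 2.125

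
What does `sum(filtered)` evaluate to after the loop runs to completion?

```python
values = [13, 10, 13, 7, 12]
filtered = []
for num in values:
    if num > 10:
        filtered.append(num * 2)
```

Let's trace through this code step by step.

Initialize: values = [13, 10, 13, 7, 12]
Initialize: filtered = []
Entering loop: for num in values:
After iteration 1: num = 13, filtered = [26]
After iteration 2: num = 10, filtered = [26]
After iteration 3: num = 13, filtered = [26, 26]
After iteration 4: num = 7, filtered = [26, 26]
After iteration 5: num = 12, filtered = [26, 26, 24]
Loop ends.
sum(filtered) = 76

Final answer: 76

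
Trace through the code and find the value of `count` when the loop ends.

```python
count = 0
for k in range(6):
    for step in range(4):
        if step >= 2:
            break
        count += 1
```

Let's trace through this code step by step.

Initialize: count = 0
Entering loop: for k in range(6):
After iteration 1: k = 0, count = 2
After iteration 2: k = 1, count = 4
After iteration 3: k = 2, count = 6
After iteration 4: k = 3, count = 8
After iteration 5: k = 4, count = 10
After iteration 6: k = 5, count = 12
Loop ends.

Final answer: 12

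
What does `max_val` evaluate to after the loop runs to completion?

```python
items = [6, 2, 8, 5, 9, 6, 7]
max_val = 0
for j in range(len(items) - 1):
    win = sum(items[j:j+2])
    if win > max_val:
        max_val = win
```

Let's trace through this code step by step.

Initialize: items = [6, 2, 8, 5, 9, 6, 7]
Initialize: max_val = 0
Entering loop: for j in range(len(items) - 1):
After iteration 1: j = 0, max_val = 8, win = 8
After iteration 2: j = 1, max_val = 10, win = 10
After iteration 3: j = 2, max_val = 13, win = 13
After iteration 4: j = 3, max_val = 14, win = 14
After iteration 5: j = 4, max_val = 15, win = 15
After iteration 6: j = 5, max_val = 15, win = 13
Loop ends.

Final answer: 15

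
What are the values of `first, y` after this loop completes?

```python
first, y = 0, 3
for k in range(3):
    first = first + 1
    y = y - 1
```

Let's trace through this code step by step.

Initialize: first = 0
Initialize: y = 3
Entering loop: for k in range(3):
After iteration 1: k = 0, first = 1, y = 2
After iteration 2: k = 1, first = 2, y = 1
After iteration 3: k = 2, first = 3, y = 0
Loop ends.

Final answer: 3, 0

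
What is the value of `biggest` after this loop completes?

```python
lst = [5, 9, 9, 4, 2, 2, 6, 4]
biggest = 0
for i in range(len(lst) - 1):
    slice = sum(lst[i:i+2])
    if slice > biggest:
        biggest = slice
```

Let's trace through this code step by step.

Initialize: lst = [5, 9, 9, 4, 2, 2, 6, 4]
Initialize: biggest = 0
Entering loop: for i in range(len(lst) - 1):
After iteration 1: i = 0, biggest = 14, slice = 14
After iteration 2: i = 1, biggest = 18, slice = 18
After iteration 3: i = 2, biggest = 18, slice = 13
After iteration 4: i = 3, biggest = 18, slice = 6
After iteration 5: i = 4, biggest = 18, slice = 4
After iteration 6: i = 5, biggest = 18, slice = 8
After iteration 7: i = 6, biggest = 18, slice = 10
Loop ends.

Final answer: 18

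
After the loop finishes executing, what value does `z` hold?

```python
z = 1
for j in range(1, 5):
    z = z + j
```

Let's trace through this code step by step.

Initialize: z = 1
Entering loop: for j in range(1, 5):
After iteration 1: j = 1, z = 2
After iteration 2: j = 2, z = 4
After iteration 3: j = 3, z = 7
After iteration 4: j = 4, z = 11
Loop ends.

Final answer: 11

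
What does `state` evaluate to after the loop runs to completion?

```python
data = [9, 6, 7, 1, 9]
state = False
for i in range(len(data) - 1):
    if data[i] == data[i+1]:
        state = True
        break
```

Let's trace through this code step by step.

Initialize: data = [9, 6, 7, 1, 9]
Initialize: state = False
Entering loop: for i in range(len(data) - 1):
After iteration 1: i = 0, state = False
After iteration 2: i = 1, state = False
After iteration 3: i = 2, state = False
After iteration 4: i = 3, state = False
Loop ends.

Final answer: False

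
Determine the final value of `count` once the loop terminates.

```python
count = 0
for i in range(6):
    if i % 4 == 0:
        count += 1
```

Let's trace through this code step by step.

Initialize: count = 0
Entering loop: for i in range(6):
After iteration 1: i = 0, count = 1
After iteration 2: i = 1, count = 1
After iteration 3: i = 2, count = 1
After iteration 4: i = 3, count = 1
After iteration 5: i = 4, count = 2
After iteration 6: i = 5, count = 2
Loop ends.

Final answer: 2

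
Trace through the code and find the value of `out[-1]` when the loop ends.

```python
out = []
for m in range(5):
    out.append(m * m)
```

Let's trace through this code step by step.

Initialize: out = []
Entering loop: for m in range(5):
After iteration 1: m = 0, out = [0]
After iteration 2: m = 1, out = [0, 1]
After iteration 3: m = 2, out = [0, 1, 4]
After iteration 4: m = 3, out = [0, 1, 4, 9]
After iteration 5: m = 4, out = [0, 1, 4, 9, 16]
Loop ends.
out[-1] = 16

Final answer: 16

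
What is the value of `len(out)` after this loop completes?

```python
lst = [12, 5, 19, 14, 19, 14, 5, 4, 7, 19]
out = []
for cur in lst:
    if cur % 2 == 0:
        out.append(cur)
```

Let's trace through this code step by step.

Initialize: lst = [12, 5, 19, 14, 19, 14, 5, 4, 7, 19]
Initialize: out = []
Entering loop: for cur in lst:
After iteration 1: cur = 12, out = [12]
After iteration 2: cur = 5, out = [12]
After iteration 3: cur = 19, out = [12]
After iteration 4: cur = 14, out = [12, 14]
After iteration 5: cur = 19, out = [12, 14]
After iteration 6: cur = 14, out = [12, 14, 14]
After iteration 7: cur = 5, out = [12, 14, 14]
After iteration 8: cur = 4, out = [12, 14, 14, 4]
After iteration 9: cur = 7, out = [12, 14, 14, 4]
After iteration 10: cur = 19, out = [12, 14, 14, 4]
Loop ends.
len(out) = 4

Final answer: 4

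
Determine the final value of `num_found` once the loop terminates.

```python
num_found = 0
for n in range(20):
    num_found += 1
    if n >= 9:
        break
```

Let's trace through this code step by step.

Initialize: num_found = 0
Entering loop: for n in range(20):
After iteration 1: n = 0, num_found = 1
After iteration 2: n = 1, num_found = 2
After iteration 3: n = 2, num_found = 3
After iteration 4: n = 3, num_found = 4
After iteration 5: n = 4, num_found = 5
After iteration 6: n = 5, num_found = 6
After iteration 7: n = 6, num_found = 7
After iteration 8: n = 7, num_found = 8
After iteration 9: n = 8, num_found = 9
After iteration 10: n = 9, num_found = 10
Loop ends.

Final answer: 10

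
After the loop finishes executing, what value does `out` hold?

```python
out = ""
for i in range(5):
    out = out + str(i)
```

Let's trace through this code step by step.

Initialize: out = ''
Entering loop: for i in range(5):
After iteration 1: i = 0, out = '0'
After iteration 2: i = 1, out = '01'
After iteration 3: i = 2, out = '012'
After iteration 4: i = 3, out = '0123'
After iteration 5: i = 4, out = '01234'
Loop ends.

Final answer: '01234'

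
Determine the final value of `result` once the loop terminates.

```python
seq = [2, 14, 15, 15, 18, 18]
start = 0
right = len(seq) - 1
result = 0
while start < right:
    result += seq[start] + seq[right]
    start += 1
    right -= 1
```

Let's trace through this code step by step.

Initialize: seq = [2, 14, 15, 15, 18, 18]
Initialize: start = 0
Initialize: right = 5
Initialize: result = 0
Entering loop: while start < right:
After iteration 1: start = 1, right = 4, result = 20
After iteration 2: start = 2, right = 3, result = 52
After iteration 3: start = 3, right = 2, result = 82
Loop ends.

Final answer: 82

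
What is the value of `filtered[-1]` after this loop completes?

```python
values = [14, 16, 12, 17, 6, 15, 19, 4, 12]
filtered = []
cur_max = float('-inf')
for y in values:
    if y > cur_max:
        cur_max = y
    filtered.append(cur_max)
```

Let's trace through this code step by step.

Initialize: values = [14, 16, 12, 17, 6, 15, 19, 4, 12]
Initialize: filtered = []
Initialize: cur_max = -inf
Entering loop: for y in values:
After iteration 1: y = 14, filtered = [14], cur_max = 14
After iteration 2: y = 16, filtered = [14, 16], cur_max = 16
After iteration 3: y = 12, filtered = [14, 16, 16], cur_max = 16
After iteration 4: y = 17, filtered = [14, 16, 16, 17], cur_max = 17
After iteration 5: y = 6, filtered = [14, 16, 16, 17, 17], cur_max = 17
After iteration 6: y = 15, filtered = [14, 16, 16, 17, 17, 17], cur_max = 17
After iteration 7: y = 19, filtered = [14, 16, 16, 17, 17, 17, 19], cur_max = 19
After iteration 8: y = 4, filtered = [14, 16, 16, 17, 17, 17, 19, 19], cur_max = 19
After iteration 9: y = 12, filtered = [14, 16, 16, 17, 17, 17, 19, 19, 19], cur_max = 19
Loop ends.
filtered[-1] = 19

Final answer: 19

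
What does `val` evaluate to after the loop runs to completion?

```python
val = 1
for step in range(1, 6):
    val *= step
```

Let's trace through this code step by step.

Initialize: val = 1
Entering loop: for step in range(1, 6):
After iteration 1: step = 1, val = 1
After iteration 2: step = 2, val = 2
After iteration 3: step = 3, val = 6
After iteration 4: step = 4, val = 24
After iteration 5: step = 5, val = 120
Loop ends.

Final answer: 120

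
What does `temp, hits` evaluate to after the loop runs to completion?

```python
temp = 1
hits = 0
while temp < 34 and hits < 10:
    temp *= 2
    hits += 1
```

Let's trace through this code step by step.

Initialize: temp = 1
Initialize: hits = 0
Entering loop: while temp < 34 and hits < 10:
After iteration 1: temp = 2, hits = 1
After iteration 2: temp = 4, hits = 2
After iteration 3: temp = 8, hits = 3
After iteration 4: temp = 16, hits = 4
After iteration 5: temp = 32, hits = 5
After iteration 6: temp = 64, hits = 6
Loop ends.

Final answer: 64, 6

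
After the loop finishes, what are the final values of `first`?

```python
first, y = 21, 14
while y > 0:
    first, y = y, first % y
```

Let's trace through this code step by step.

Initialize: first = 21
Initialize: y = 14
Entering loop: while y > 0:
After iteration 1: first = 14, y = 7
After iteration 2: first = 7, y = 0
Loop ends.

Final answer: 7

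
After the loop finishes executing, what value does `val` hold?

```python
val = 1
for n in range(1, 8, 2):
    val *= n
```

Let's trace through this code step by step.

Initialize: val = 1
Entering loop: for n in range(1, 8, 2):
After iteration 1: n = 1, val = 1
After iteration 2: n = 3, val = 3
After iteration 3: n = 5, val = 15
After iteration 4: n = 7, val = 105
Loop ends.

Final answer: 105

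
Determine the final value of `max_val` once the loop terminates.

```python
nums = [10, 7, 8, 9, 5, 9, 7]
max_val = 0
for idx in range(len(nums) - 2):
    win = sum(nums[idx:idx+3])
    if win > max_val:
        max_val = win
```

Let's trace through this code step by step.

Initialize: nums = [10, 7, 8, 9, 5, 9, 7]
Initialize: max_val = 0
Entering loop: for idx in range(len(nums) - 2):
After iteration 1: idx = 0, max_val = 25, win = 25
After iteration 2: idx = 1, max_val = 25, win = 24
After iteration 3: idx = 2, max_val = 25, win = 22
After iteration 4: idx = 3, max_val = 25, win = 23
After iteration 5: idx = 4, max_val = 25, win = 21
Loop ends.

Final answer: 25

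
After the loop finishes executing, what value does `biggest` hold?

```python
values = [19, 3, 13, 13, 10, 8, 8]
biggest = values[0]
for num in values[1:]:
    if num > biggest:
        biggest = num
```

Let's trace through this code step by step.

Initialize: values = [19, 3, 13, 13, 10, 8, 8]
Initialize: biggest = 19
Entering loop: for num in values[1:]:
After iteration 1: num = 3, biggest = 19
After iteration 2: num = 13, biggest = 19
After iteration 3: num = 13, biggest = 19
After iteration 4: num = 10, biggest = 19
After iteration 5: num = 8, biggest = 19
After iteration 6: num = 8, biggest = 19
Loop ends.

Final answer: 19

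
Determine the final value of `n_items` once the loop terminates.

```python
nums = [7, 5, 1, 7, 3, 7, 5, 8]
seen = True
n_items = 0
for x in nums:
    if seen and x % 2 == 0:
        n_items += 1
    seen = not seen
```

Let's trace through this code step by step.

Initialize: nums = [7, 5, 1, 7, 3, 7, 5, 8]
Initialize: seen = True
Initialize: n_items = 0
Entering loop: for x in nums:
After iteration 1: x = 7, seen = False, n_items = 0
After iteration 2: x = 5, seen = True, n_items = 0
After iteration 3: x = 1, seen = False, n_items = 0
After iteration 4: x = 7, seen = True, n_items = 0
After iteration 5: x = 3, seen = False, n_items = 0
After iteration 6: x = 7, seen = True, n_items = 0
After iteration 7: x = 5, seen = False, n_items = 0
After iteration 8: x = 8, seen = True, n_items = 0
Loop ends.

Final answer: 0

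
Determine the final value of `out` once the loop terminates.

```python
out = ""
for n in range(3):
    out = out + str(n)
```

Let's trace through this code step by step.

Initialize: out = ''
Entering loop: for n in range(3):
After iteration 1: n = 0, out = '0'
After iteration 2: n = 1, out = '01'
After iteration 3: n = 2, out = '012'
Loop ends.

Final answer: '012'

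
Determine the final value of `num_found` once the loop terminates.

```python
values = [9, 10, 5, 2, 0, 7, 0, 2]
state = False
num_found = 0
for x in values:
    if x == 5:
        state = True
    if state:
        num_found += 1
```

Let's trace through this code step by step.

Initialize: values = [9, 10, 5, 2, 0, 7, 0, 2]
Initialize: state = False
Initialize: num_found = 0
Entering loop: for x in values:
After iteration 1: x = 9, state = False, num_found = 0
After iteration 2: x = 10, state = False, num_found = 0
After iteration 3: x = 5, state = True, num_found = 1
After iteration 4: x = 2, state = True, num_found = 2
After iteration 5: x = 0, state = True, num_found = 3
After iteration 6: x = 7, state = True, num_found = 4
After iteration 7: x = 0, state = True, num_found = 5
After iteration 8: x = 2, state = True, num_found = 6
Loop ends.

Final answer: 6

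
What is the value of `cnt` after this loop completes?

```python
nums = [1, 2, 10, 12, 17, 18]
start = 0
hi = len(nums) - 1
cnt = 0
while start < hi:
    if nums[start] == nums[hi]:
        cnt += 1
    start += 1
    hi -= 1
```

Let's trace through this code step by step.

Initialize: nums = [1, 2, 10, 12, 17, 18]
Initialize: start = 0
Initialize: hi = 5
Initialize: cnt = 0
Entering loop: while start < hi:
After iteration 1: start = 1, hi = 4, cnt = 0
After iteration 2: start = 2, hi = 3, cnt = 0
After iteration 3: start = 3, hi = 2, cnt = 0
Loop ends.

Final answer: 0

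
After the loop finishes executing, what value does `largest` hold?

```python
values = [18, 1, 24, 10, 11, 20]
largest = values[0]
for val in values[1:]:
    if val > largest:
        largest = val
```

Let's trace through this code step by step.

Initialize: values = [18, 1, 24, 10, 11, 20]
Initialize: largest = 18
Entering loop: for val in values[1:]:
After iteration 1: val = 1, largest = 18
After iteration 2: val = 24, largest = 24
After iteration 3: val = 10, largest = 24
After iteration 4: val = 11, largest = 24
After iteration 5: val = 20, largest = 24
Loop ends.

Final answer: 24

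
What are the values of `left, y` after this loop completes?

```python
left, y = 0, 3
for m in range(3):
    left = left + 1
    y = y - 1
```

Let's trace through this code step by step.

Initialize: left = 0
Initialize: y = 3
Entering loop: for m in range(3):
After iteration 1: m = 0, left = 1, y = 2
After iteration 2: m = 1, left = 2, y = 1
After iteration 3: m = 2, left = 3, y = 0
Loop ends.

Final answer: 3, 0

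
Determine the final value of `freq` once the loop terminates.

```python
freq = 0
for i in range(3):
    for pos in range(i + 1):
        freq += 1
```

Let's trace through this code step by step.

Initialize: freq = 0
Entering loop: for i in range(3):
After iteration 1: i = 0, freq = 1, pos = 0
After iteration 2: i = 1, freq = 3, pos = 1
After iteration 3: i = 2, freq = 6, pos = 2
Loop ends.

Final answer: 6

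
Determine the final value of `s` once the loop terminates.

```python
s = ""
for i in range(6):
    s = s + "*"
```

Let's trace through this code step by step.

Initialize: s = ''
Entering loop: for i in range(6):
After iteration 1: i = 0, s = '*'
After iteration 2: i = 1, s = '**'
After iteration 3: i = 2, s = '***'
After iteration 4: i = 3, s = '****'
After iteration 5: i = 4, s = '*****'
After iteration 6: i = 5, s = '******'
Loop ends.

Final answer: '******'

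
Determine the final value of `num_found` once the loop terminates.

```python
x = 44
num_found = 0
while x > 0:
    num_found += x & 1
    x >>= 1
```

Let's trace through this code step by step.

Initialize: x = 44
Initialize: num_found = 0
Entering loop: while x > 0:
After iteration 1: x = 22, num_found = 0
After iteration 2: x = 11, num_found = 0
After iteration 3: x = 5, num_found = 1
After iteration 4: x = 2, num_found = 2
After iteration 5: x = 1, num_found = 2
After iteration 6: x = 0, num_found = 3
Loop ends.

Final answer: 3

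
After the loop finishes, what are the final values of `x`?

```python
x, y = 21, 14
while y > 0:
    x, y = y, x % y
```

Let's trace through this code step by step.

Initialize: x = 21
Initialize: y = 14
Entering loop: while y > 0:
After iteration 1: x = 14, y = 7
After iteration 2: x = 7, y = 0
Loop ends.

Final answer: 7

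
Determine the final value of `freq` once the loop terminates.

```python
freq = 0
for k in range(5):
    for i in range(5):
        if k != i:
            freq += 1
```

Let's trace through this code step by step.

Initialize: freq = 0
Entering loop: for k in range(5):
After iteration 1: k = 0, freq = 4
After iteration 2: k = 1, freq = 8
After iteration 3: k = 2, freq = 12
After iteration 4: k = 3, freq = 16
After iteration 5: k = 4, freq = 20
Loop ends.

Final answer: 20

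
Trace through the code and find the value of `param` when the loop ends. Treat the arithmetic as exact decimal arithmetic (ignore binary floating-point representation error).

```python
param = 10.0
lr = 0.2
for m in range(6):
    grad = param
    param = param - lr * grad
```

Let's trace through this code step by step.

Initialize: param = 10.0
Initialize: lr = 0.2
Entering loop: for m in range(6):
After iteration 1: m = 0, param = 8.0, grad = 10.0
After iteration 2: m = 1, param = 6.4, grad = 8.0
After iteration 3: m = 2, param = 5.12, grad = 6.4
After iteration 4: m = 3, param = 4.096, grad = 5.12
After iteration 5: m = 4, param = 3.2768, grad = 4.096
After iteration 6: m = 5, param = 2.62144, grad = 3.2768
Loop ends.

Final answer: 2.62144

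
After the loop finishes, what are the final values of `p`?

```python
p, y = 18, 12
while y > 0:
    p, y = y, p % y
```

Let's trace through this code step by step.

Initialize: p = 18
Initialize: y = 12
Entering loop: while y > 0:
After iteration 1: p = 12, y = 6
After iteration 2: p = 6, y = 0
Loop ends.

Final answer: 6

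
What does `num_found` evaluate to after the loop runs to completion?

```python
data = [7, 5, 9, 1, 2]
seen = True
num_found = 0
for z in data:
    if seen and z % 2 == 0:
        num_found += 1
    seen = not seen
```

Let's trace through this code step by step.

Initialize: data = [7, 5, 9, 1, 2]
Initialize: seen = True
Initialize: num_found = 0
Entering loop: for z in data:
After iteration 1: z = 7, seen = False, num_found = 0
After iteration 2: z = 5, seen = True, num_found = 0
After iteration 3: z = 9, seen = False, num_found = 0
After iteration 4: z = 1, seen = True, num_found = 0
After iteration 5: z = 2, seen = False, num_found = 1
Loop ends.

Final answer: 1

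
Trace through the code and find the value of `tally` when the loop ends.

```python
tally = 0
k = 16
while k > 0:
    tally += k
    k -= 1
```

Let's trace through this code step by step.

Initialize: tally = 0
Initialize: k = 16
Entering loop: while k > 0:
After iteration 1: tally = 16, k = 15
After iteration 2: tally = 31, k = 14
After iteration 3: tally = 45, k = 13
After iteration 4: tally = 58, k = 12
After iteration 5: tally = 70, k = 11
After iteration 6: tally = 81, k = 10
After iteration 7: tally = 91, k = 9
After iteration 8: tally = 100, k = 8
After iteration 9: tally = 108, k = 7
After iteration 10: tally = 115, k = 6
After iteration 11: tally = 121, k = 5
After iteration 12: tally = 126, k = 4
After iteration 13: tally = 130, k = 3
After iteration 14: tally = 133, k = 2
After iteration 15: tally = 135, k = 1
After iteration 16: tally = 136, k = 0
Loop ends.

Final answer: 136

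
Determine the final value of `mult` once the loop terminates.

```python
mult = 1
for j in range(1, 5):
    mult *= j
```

Let's trace through this code step by step.

Initialize: mult = 1
Entering loop: for j in range(1, 5):
After iteration 1: j = 1, mult = 1
After iteration 2: j = 2, mult = 2
After iteration 3: j = 3, mult = 6
After iteration 4: j = 4, mult = 24
Loop ends.

Final answer: 24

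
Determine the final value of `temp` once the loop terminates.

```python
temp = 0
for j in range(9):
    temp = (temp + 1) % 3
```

Let's trace through this code step by step.

Initialize: temp = 0
Entering loop: for j in range(9):
After iteration 1: j = 0, temp = 1
After iteration 2: j = 1, temp = 2
After iteration 3: j = 2, temp = 0
After iteration 4: j = 3, temp = 1
After iteration 5: j = 4, temp = 2
After iteration 6: j = 5, temp = 0
After iteration 7: j = 6, temp = 1
After iteration 8: j = 7, temp = 2
After iteration 9: j = 8, temp = 0
Loop ends.

Final answer: 0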